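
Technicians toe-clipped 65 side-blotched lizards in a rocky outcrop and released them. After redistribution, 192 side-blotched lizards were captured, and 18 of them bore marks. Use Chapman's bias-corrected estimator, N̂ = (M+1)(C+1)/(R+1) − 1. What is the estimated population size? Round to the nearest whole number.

N̂ = (65+1)(192+1)/(18+1) − 1 = 66·193/19 − 1
= 12738/19 − 1 ≈ 670.4 − 1 ≈ 669.4 → 669

N ≈ 669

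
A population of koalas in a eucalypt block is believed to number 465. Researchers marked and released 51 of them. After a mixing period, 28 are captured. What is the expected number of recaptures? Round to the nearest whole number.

expected recaptures ≈ 3

Expected recaptures E[R] = M·C / N.
E[R] = 51 × 28 / 465 = 1428 / 465 ≈ 3.1 → 3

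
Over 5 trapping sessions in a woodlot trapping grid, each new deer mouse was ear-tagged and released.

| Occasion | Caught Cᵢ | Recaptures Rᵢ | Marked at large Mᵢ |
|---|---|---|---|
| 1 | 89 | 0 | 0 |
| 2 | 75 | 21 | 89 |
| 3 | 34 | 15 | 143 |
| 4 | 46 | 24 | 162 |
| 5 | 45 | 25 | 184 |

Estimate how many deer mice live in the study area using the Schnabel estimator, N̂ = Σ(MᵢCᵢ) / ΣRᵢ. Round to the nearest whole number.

N ≈ 321

Σ MᵢCᵢ = 0·89 + 89·75 + 143·34 + 162·46 + 184·45 = 0 + 6675 + 4862 + 7452 + 8280 = 27269
Σ Rᵢ = 0 + 21 + 15 + 24 + 25 = 85
N̂ = 27269 / 85 ≈ 320.8 → 321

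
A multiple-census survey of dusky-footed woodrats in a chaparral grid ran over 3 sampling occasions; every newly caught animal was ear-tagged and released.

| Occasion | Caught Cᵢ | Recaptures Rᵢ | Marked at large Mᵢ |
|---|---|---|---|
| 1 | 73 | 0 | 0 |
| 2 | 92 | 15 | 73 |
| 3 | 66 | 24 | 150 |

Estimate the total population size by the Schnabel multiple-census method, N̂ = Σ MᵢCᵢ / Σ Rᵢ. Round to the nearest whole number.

Σ MᵢCᵢ = 0·73 + 73·92 + 150·66 = 0 + 6716 + 9900 = 16616
Σ Rᵢ = 0 + 15 + 24 = 39
N̂ = 16616 / 39 ≈ 426.1 → 426

N ≈ 426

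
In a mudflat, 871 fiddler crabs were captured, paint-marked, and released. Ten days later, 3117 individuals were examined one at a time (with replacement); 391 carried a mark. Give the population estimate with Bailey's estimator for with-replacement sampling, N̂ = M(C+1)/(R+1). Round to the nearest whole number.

N ≈ 6928

N̂ = 871·(3117+1)/(391+1) = 871·3118/392 = 2715778/392 ≈ 6928.0 → 6928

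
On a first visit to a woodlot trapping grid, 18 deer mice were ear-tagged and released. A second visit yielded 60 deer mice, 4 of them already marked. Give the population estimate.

N = (18 × 60) / 4 = 1080 / 4 = 270

N = 270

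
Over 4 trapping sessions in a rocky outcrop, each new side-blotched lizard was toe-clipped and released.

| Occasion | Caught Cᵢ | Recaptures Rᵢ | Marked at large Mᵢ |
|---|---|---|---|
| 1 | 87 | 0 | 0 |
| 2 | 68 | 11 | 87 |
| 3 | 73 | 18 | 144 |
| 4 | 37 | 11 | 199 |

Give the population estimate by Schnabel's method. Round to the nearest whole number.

N ≈ 595

Σ MᵢCᵢ = 0·87 + 87·68 + 144·73 + 199·37 = 0 + 5916 + 10512 + 7363 = 23791
Σ Rᵢ = 0 + 11 + 18 + 11 = 40
N̂ = 23791 / 40 ≈ 594.8 → 595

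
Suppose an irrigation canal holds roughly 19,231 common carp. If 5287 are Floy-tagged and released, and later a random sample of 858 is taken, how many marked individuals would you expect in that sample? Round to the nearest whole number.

The marked fraction of the population is 5287/19231, so in a sample of 858 expect C·(M/N) marked.
E[R] = 5287 × 858 / 19231 = 4536246 / 19231 ≈ 235.9 → 236

expected recaptures ≈ 236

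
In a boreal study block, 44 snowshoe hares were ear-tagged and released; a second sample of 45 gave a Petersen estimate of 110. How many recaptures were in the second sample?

R = 18

From N = M·C/R: R = M·C / N = 44·45 / 110 = 1980 / 110 = 18.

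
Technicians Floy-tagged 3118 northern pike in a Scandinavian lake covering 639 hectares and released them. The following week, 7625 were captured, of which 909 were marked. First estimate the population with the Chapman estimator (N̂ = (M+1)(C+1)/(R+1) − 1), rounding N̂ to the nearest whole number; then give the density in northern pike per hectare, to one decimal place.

N̂ = 3119·7626/910 − 1 = 23785494/910 − 1 ≈ 26136.9 → 26137
Density = N̂ / area = 26137 / 639 ≈ 40.90 → 40.9 per hectare

density ≈ 40.9 northern pike per hectare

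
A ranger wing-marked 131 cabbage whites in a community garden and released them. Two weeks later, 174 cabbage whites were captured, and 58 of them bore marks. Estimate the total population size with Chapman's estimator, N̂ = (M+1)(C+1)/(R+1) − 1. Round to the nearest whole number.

N ≈ 391

N̂ = (131+1)(174+1)/(58+1) − 1 = 132·175/59 − 1
= 23100/59 − 1 ≈ 391.5 − 1 ≈ 390.5 → 391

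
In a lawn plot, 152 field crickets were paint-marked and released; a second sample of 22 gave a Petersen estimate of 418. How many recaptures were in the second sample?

R = 8

From N = M·C/R: R = M·C / N = 152·22 / 418 = 3344 / 418 = 8.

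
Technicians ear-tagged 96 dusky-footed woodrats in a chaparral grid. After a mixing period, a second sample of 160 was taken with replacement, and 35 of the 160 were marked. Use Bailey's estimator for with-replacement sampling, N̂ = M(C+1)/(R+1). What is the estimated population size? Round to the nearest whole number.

N̂ = 96·(160+1)/(35+1) = 96·161/36 = 15456/36 ≈ 429.3 → 429

N ≈ 429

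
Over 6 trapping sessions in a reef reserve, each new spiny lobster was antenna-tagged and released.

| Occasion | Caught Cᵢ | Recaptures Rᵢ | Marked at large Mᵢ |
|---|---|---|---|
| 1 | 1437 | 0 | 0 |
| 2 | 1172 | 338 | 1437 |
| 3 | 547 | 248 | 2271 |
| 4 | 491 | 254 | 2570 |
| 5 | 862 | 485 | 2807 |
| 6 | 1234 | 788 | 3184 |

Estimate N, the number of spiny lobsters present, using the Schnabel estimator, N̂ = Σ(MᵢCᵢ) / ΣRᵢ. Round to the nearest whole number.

N ≈ 4987

Σ MᵢCᵢ = 0·1437 + 1437·1172 + 2271·547 + 2570·491 + 2807·862 + 3184·1234 = 0 + 1684164 + 1242237 + 1261870 + 2419634 + 3929056 = 10536961
Σ Rᵢ = 0 + 338 + 248 + 254 + 485 + 788 = 2113
N̂ = 10536961 / 2113 ≈ 4986.7 → 4987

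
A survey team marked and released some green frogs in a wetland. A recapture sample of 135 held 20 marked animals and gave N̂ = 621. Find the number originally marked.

M = 92

From N = M·C/R: M = N·R / C = 621·20 / 135 = 12420 / 135 = 92.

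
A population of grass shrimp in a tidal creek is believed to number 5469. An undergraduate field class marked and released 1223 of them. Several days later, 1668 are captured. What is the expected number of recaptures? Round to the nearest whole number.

The marked fraction of the population is 1223/5469, so in a sample of 1668 expect C·(M/N) marked.
E[R] = 1223 × 1668 / 5469 = 2039964 / 5469 ≈ 373.0 → 373

expected recaptures ≈ 373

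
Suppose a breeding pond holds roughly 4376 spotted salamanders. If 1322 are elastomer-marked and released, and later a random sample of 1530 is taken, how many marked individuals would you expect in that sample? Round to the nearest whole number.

expected recaptures ≈ 462

Expected recaptures E[R] = M·C / N.
E[R] = 1322 × 1530 / 4376 = 2022660 / 4376 ≈ 462.2 → 462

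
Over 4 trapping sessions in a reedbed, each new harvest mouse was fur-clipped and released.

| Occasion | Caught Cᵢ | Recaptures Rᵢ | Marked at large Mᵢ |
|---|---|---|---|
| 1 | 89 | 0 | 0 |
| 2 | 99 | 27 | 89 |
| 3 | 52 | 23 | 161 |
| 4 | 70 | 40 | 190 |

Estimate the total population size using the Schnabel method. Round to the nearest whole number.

N ≈ 339

Σ MᵢCᵢ = 0·89 + 89·99 + 161·52 + 190·70 = 0 + 8811 + 8372 + 13300 = 30483
Σ Rᵢ = 0 + 27 + 23 + 40 = 90
N̂ = 30483 / 90 ≈ 338.7 → 339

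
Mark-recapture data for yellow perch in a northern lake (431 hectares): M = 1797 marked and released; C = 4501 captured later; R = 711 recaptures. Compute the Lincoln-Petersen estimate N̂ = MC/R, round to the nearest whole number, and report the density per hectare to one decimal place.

density ≈ 26.4 yellow perch per hectare

N̂ = 1797·4501/711 = 8088297/711 ≈ 11375.9 → 11376
Density = N̂ / area = 11376 / 431 ≈ 26.39 → 26.4 per hectare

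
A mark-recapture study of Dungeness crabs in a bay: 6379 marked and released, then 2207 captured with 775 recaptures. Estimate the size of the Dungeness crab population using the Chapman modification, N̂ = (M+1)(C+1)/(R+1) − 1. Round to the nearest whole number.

N̂ = (6379+1)(2207+1)/(775+1) − 1 = 6380·2208/776 − 1
= 14087040/776 − 1 ≈ 18153.4 − 1 ≈ 18152.4 → 18152

N ≈ 18,152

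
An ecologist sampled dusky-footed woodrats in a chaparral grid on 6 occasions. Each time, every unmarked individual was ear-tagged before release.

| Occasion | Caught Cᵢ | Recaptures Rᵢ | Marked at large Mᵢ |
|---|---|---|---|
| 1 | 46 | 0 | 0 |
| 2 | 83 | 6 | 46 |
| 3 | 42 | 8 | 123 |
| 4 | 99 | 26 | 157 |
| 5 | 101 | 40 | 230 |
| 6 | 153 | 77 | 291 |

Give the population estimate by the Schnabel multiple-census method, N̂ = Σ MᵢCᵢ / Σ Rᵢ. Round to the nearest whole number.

N ≈ 588

Σ MᵢCᵢ = 0·46 + 46·83 + 123·42 + 157·99 + 230·101 + 291·153 = 0 + 3818 + 5166 + 15543 + 23230 + 44523 = 92280
Σ Rᵢ = 0 + 6 + 8 + 26 + 40 + 77 = 157
N̂ = 92280 / 157 ≈ 587.8 → 588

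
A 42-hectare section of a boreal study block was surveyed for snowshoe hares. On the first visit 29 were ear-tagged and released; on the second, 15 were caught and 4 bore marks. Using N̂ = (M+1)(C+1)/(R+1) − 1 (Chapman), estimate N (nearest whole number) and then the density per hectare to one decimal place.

N̂ = 30·16/5 − 1 = 480/5 − 1 = 95
Density = N̂ / area = 95 / 42 ≈ 2.26 → 2.3 per hectare

density ≈ 2.3 snowshoe hares per hectare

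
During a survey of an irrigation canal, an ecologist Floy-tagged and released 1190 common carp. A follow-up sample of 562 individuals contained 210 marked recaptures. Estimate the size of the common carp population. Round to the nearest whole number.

N ≈ 3185

Lincoln-Petersen assumes M/N = R/C, so N = M·C / R.
N = (1190 × 562) / 210 = 668780 / 210 ≈ 3184.7 → 3185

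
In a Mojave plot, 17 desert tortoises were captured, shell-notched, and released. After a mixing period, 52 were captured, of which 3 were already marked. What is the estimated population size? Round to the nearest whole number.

N ≈ 295

Lincoln-Petersen assumes M/N = R/C, so N = M·C / R.
N = (17 × 52) / 3 = 884 / 3 ≈ 294.7 → 295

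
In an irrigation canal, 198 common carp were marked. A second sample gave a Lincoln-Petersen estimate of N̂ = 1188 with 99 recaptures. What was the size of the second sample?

C = 594

From N = M·C/R: C = N·R / M = 1188·99 / 198 = 117612 / 198 = 594.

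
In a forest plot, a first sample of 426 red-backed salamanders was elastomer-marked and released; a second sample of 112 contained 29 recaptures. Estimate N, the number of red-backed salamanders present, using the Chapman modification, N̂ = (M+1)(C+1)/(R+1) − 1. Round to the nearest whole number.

N ≈ 1607

N̂ = (426+1)(112+1)/(29+1) − 1 = 427·113/30 − 1
= 48251/30 − 1 ≈ 1608.4 − 1 ≈ 1607.4 → 1607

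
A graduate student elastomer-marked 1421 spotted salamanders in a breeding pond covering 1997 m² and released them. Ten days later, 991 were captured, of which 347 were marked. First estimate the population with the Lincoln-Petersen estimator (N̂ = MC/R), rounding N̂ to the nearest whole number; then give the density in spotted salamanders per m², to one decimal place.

density ≈ 2.0 spotted salamanders per m²

N̂ = 1421·991/347 = 1408211/347 ≈ 4058.2 → 4058
Density = N̂ / area = 4058 / 1997 ≈ 2.03 → 2.0 per m²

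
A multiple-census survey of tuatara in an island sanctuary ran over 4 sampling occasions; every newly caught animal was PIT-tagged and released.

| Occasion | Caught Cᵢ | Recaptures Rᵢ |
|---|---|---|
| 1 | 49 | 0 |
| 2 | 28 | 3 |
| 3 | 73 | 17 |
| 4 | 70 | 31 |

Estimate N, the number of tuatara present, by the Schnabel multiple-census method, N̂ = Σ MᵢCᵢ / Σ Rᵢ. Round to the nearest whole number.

N ≈ 311

Marked at large before each occasion: Mᵢ = Σⱼ<ᵢ (Cⱼ − Rⱼ) → M1=0, M2=49, M3=74, M4=130
Σ MᵢCᵢ = 0·49 + 49·28 + 74·73 + 130·70 = 0 + 1372 + 5402 + 9100 = 15874
Σ Rᵢ = 0 + 3 + 17 + 31 = 51
N̂ = 15874 / 51 ≈ 311.3 → 311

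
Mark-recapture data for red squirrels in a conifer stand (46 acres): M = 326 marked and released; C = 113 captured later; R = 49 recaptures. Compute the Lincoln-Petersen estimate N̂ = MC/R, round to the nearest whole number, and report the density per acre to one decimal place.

density ≈ 16.3 red squirrels per acre

N̂ = 326·113/49 = 36838/49 ≈ 751.8 → 752
Density = N̂ / area = 752 / 46 ≈ 16.348 → 16.3 per acre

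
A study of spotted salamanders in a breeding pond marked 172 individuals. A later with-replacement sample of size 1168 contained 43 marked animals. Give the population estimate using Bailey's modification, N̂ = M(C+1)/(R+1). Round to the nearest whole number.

N̂ = 172·(1168+1)/(43+1) = 172·1169/44 = 201068/44 ≈ 4569.7 → 4570

N ≈ 4570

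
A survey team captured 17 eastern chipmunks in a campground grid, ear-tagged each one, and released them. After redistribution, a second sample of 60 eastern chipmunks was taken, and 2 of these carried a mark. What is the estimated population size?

N = 510

N = (17 × 60) / 2 = 1020 / 2 = 510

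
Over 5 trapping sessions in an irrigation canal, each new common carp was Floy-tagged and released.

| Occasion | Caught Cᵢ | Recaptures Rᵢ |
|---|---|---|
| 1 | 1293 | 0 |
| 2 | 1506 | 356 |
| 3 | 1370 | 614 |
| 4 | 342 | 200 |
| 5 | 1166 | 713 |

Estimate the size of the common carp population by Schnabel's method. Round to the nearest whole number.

N ≈ 5461

Marked at large before each occasion: Mᵢ = Σⱼ<ᵢ (Cⱼ − Rⱼ) → M1=0, M2=1293, M3=2443, M4=3199, M5=3341
Σ MᵢCᵢ = 0·1293 + 1293·1506 + 2443·1370 + 3199·342 + 3341·1166 = 0 + 1947258 + 3346910 + 1094058 + 3895606 = 10283832
Σ Rᵢ = 0 + 356 + 614 + 200 + 713 = 1883
N̂ = 10283832 / 1883 ≈ 5461.4 → 5461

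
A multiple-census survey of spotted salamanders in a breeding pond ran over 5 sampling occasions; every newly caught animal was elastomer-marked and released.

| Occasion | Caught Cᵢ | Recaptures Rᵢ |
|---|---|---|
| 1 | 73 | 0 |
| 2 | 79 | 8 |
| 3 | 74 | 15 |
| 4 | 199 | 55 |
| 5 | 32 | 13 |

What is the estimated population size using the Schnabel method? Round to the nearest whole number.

Marked at large before each occasion: Mᵢ = Σⱼ<ᵢ (Cⱼ − Rⱼ) → M1=0, M2=73, M3=144, M4=203, M5=347
Σ MᵢCᵢ = 0·73 + 73·79 + 144·74 + 203·199 + 347·32 = 0 + 5767 + 10656 + 40397 + 11104 = 67924
Σ Rᵢ = 0 + 8 + 15 + 55 + 13 = 91
N̂ = 67924 / 91 ≈ 746.4 → 746

N ≈ 746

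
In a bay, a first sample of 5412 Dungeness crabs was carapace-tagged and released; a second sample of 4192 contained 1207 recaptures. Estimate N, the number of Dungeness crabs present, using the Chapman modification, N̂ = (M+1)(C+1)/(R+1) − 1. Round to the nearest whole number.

N ≈ 18,788

N̂ = (5412+1)(4192+1)/(1207+1) − 1 = 5413·4193/1208 − 1
= 22696709/1208 − 1 ≈ 18788.7 − 1 ≈ 18787.7 → 18788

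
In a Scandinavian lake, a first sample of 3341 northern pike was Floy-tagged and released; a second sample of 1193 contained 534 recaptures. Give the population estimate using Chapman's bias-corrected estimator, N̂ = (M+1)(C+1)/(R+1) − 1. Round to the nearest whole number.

N ≈ 7458

N̂ = (3341+1)(1193+1)/(534+1) − 1 = 3342·1194/535 − 1
= 3990348/535 − 1 ≈ 7458.6 − 1 ≈ 7457.6 → 7458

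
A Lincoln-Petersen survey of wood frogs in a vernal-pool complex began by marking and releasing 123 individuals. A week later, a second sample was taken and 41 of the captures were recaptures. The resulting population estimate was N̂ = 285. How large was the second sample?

C = 95

From N = M·C/R: C = N·R / M = 285·41 / 123 = 11685 / 123 = 95.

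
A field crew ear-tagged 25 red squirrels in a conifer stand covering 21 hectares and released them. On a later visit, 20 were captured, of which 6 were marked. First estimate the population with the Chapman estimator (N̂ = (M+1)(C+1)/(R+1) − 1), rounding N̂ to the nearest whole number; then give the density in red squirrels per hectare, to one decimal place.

density ≈ 3.7 red squirrels per hectare

N̂ = 26·21/7 − 1 = 546/7 − 1 = 77
Density = N̂ / area = 77 / 21 ≈ 3.67 → 3.7 per hectare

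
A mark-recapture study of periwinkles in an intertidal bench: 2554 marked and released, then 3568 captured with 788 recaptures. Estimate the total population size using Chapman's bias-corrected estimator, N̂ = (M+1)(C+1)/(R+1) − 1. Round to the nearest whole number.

N ≈ 11,556

N̂ = (2554+1)(3568+1)/(788+1) − 1 = 2555·3569/789 − 1
= 9118795/789 − 1 ≈ 11557.4 − 1 ≈ 11556.4 → 11556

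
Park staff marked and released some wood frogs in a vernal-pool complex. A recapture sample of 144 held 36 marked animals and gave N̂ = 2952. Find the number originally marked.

From N = M·C/R: M = N·R / C = 2952·36 / 144 = 106272 / 144 = 738.

M = 738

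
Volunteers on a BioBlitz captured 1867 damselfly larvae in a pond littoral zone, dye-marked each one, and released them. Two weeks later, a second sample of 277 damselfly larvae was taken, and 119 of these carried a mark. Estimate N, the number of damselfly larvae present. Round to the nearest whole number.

N ≈ 4346

N = (1867 × 277) / 119 = 517159 / 119 ≈ 4345.9 → 4346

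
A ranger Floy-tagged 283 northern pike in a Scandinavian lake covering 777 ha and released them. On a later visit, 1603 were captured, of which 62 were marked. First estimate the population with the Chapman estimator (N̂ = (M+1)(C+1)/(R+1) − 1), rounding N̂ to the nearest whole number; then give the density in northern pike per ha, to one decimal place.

density ≈ 9.3 northern pike per ha

N̂ = 284·1604/63 − 1 = 455536/63 − 1 ≈ 7229.7 → 7230
Density = N̂ / area = 7230 / 777 ≈ 9.31 → 9.3 per ha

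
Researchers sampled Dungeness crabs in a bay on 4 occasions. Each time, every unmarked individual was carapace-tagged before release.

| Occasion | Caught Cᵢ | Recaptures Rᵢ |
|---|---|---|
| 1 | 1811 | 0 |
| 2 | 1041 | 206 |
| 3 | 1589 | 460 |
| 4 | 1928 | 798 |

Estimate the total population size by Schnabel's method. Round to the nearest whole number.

N ≈ 9131

Marked at large before each occasion: Mᵢ = Σⱼ<ᵢ (Cⱼ − Rⱼ) → M1=0, M2=1811, M3=2646, M4=3775
Σ MᵢCᵢ = 0·1811 + 1811·1041 + 2646·1589 + 3775·1928 = 0 + 1885251 + 4204494 + 7278200 = 13367945
Σ Rᵢ = 0 + 206 + 460 + 798 = 1464
N̂ = 13367945 / 1464 ≈ 9131.1 → 9131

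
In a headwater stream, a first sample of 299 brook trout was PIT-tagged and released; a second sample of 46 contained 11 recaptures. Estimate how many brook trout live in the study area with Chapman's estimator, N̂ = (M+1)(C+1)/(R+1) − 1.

N̂ = (299+1)(46+1)/(11+1) − 1 = 300·47/12 − 1
= 14100/12 − 1 = 1175 − 1 = 1174

N = 1174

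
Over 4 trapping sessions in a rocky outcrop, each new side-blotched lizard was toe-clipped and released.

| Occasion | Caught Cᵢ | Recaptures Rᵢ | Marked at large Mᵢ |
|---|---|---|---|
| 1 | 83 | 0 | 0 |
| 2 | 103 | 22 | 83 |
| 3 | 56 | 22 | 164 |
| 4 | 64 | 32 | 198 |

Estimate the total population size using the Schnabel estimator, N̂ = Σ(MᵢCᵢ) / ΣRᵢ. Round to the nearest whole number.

Σ MᵢCᵢ = 0·83 + 83·103 + 164·56 + 198·64 = 0 + 8549 + 9184 + 12672 = 30405
Σ Rᵢ = 0 + 22 + 22 + 32 = 76
N̂ = 30405 / 76 ≈ 400.1 → 400

N ≈ 400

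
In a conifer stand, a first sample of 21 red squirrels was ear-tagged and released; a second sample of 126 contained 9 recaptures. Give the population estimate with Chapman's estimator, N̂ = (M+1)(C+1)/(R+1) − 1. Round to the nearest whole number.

N̂ = (21+1)(126+1)/(9+1) − 1 = 22·127/10 − 1
= 2794/10 − 1 ≈ 279.4 − 1 ≈ 278.4 → 278

N ≈ 278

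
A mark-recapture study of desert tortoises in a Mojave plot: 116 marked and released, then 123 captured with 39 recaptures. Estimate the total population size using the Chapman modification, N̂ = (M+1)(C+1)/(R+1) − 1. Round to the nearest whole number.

N̂ = (116+1)(123+1)/(39+1) − 1 = 117·124/40 − 1
= 14508/40 − 1 ≈ 362.7 − 1 ≈ 361.7 → 362

N ≈ 362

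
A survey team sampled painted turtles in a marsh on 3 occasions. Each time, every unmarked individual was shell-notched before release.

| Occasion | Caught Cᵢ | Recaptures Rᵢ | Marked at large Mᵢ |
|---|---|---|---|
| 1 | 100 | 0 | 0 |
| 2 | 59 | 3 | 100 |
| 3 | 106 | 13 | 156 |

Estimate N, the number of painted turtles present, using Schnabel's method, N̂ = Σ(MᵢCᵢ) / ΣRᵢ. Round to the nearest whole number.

Σ MᵢCᵢ = 0·100 + 100·59 + 156·106 = 0 + 5900 + 16536 = 22436
Σ Rᵢ = 0 + 3 + 13 = 16
N̂ = 22436 / 16 ≈ 1402.2 → 1402

N ≈ 1402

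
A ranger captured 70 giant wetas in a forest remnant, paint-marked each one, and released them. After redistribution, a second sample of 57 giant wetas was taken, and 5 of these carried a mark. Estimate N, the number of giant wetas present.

Lincoln-Petersen assumes M/N = R/C, so N = M·C / R.
N = (70 × 57) / 5 = 3990 / 5 = 798

N = 798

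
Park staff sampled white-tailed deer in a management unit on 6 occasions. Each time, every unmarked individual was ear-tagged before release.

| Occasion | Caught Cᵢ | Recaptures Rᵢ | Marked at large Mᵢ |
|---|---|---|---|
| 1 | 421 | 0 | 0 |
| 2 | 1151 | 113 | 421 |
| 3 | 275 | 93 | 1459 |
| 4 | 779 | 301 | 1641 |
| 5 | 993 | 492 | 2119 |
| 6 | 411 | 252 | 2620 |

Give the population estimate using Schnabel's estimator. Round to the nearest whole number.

N ≈ 4273

Σ MᵢCᵢ = 0·421 + 421·1151 + 1459·275 + 1641·779 + 2119·993 + 2620·411 = 0 + 484571 + 401225 + 1278339 + 2104167 + 1076820 = 5345122
Σ Rᵢ = 0 + 113 + 93 + 301 + 492 + 252 = 1251
N̂ = 5345122 / 1251 ≈ 4272.7 → 4273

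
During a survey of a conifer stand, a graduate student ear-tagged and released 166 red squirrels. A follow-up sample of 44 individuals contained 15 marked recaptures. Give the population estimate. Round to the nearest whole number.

The marked fraction in the recapture sample should equal the marked fraction in the population: 15/44 = 166/N.
N = (166 × 44) / 15 = 7304 / 15 ≈ 486.9 → 487

N ≈ 487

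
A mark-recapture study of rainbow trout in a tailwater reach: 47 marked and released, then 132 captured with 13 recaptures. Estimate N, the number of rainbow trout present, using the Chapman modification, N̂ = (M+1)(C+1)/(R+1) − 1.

N = 455

N̂ = (47+1)(132+1)/(13+1) − 1 = 48·133/14 − 1
= 6384/14 − 1 = 456 − 1 = 455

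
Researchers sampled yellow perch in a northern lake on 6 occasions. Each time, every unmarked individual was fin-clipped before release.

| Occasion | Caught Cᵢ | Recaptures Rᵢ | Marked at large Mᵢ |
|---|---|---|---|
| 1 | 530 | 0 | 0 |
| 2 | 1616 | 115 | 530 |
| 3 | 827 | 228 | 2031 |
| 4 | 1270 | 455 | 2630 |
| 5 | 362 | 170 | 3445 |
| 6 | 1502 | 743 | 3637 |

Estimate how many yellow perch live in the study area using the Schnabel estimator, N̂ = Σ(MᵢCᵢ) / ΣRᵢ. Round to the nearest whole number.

Σ MᵢCᵢ = 0·530 + 530·1616 + 2031·827 + 2630·1270 + 3445·362 + 3637·1502 = 0 + 856480 + 1679637 + 3340100 + 1247090 + 5462774 = 12586081
Σ Rᵢ = 0 + 115 + 228 + 455 + 170 + 743 = 1711
N̂ = 12586081 / 1711 ≈ 7356.0 → 7356

N ≈ 7356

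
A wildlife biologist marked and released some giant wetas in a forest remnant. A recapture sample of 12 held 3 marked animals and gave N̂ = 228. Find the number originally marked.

From N = M·C/R: M = N·R / C = 228·3 / 12 = 684 / 12 = 57.

M = 57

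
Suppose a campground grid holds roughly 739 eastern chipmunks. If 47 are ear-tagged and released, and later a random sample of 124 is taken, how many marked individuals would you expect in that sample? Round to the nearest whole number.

Expected recaptures E[R] = M·C / N.
E[R] = 47 × 124 / 739 = 5828 / 739 ≈ 7.9 → 8

expected recaptures ≈ 8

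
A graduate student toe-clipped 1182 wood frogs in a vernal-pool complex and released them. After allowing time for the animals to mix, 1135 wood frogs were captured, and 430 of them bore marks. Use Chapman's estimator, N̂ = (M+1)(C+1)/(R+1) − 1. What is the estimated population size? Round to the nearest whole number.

N ≈ 3117

N̂ = (1182+1)(1135+1)/(430+1) − 1 = 1183·1136/431 − 1
= 1343888/431 − 1 ≈ 3118.1 − 1 ≈ 3117.1 → 3117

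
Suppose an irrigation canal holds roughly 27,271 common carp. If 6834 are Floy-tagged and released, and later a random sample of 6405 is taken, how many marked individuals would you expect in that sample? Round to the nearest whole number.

expected recaptures ≈ 1605

The marked fraction of the population is 6834/27271, so in a sample of 6405 expect C·(M/N) marked.
E[R] = 6834 × 6405 / 27271 = 43771770 / 27271 ≈ 1605.1 → 1605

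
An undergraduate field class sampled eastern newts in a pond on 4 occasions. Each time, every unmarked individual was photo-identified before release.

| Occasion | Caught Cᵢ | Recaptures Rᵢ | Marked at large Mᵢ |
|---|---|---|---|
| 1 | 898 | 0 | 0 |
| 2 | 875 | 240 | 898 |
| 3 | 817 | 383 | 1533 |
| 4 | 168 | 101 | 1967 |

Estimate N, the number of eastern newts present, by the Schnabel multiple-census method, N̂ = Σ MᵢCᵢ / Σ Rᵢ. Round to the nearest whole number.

N ≈ 3272

Σ MᵢCᵢ = 0·898 + 898·875 + 1533·817 + 1967·168 = 0 + 785750 + 1252461 + 330456 = 2368667
Σ Rᵢ = 0 + 240 + 383 + 101 = 724
N̂ = 2368667 / 724 ≈ 3271.6 → 3272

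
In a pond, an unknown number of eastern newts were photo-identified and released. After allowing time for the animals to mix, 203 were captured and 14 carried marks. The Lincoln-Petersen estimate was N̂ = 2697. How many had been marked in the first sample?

From N = M·C/R: M = N·R / C = 2697·14 / 203 = 37758 / 203 = 186.

M = 186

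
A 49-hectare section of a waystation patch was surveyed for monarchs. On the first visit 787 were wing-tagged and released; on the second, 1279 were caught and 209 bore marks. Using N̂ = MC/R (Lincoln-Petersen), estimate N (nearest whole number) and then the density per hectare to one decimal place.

N̂ = 787·1279/209 = 1006573/209 ≈ 4816.1 → 4816
Density = N̂ / area = 4816 / 49 ≈ 98.29 → 98.3 per hectare

density ≈ 98.3 monarchs per hectare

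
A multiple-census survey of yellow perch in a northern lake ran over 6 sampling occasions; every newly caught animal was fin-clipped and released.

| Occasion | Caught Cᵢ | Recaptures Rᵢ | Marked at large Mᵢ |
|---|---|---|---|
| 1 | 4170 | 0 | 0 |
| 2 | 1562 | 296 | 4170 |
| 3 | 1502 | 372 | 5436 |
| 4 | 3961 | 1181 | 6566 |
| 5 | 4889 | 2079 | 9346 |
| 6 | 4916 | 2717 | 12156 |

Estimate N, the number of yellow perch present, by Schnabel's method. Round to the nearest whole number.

N ≈ 21,992

Σ MᵢCᵢ = 0·4170 + 4170·1562 + 5436·1502 + 6566·3961 + 9346·4889 + 12156·4916 = 0 + 6513540 + 8164872 + 26007926 + 45692594 + 59758896 = 146137828
Σ Rᵢ = 0 + 296 + 372 + 1181 + 2079 + 2717 = 6645
N̂ = 146137828 / 6645 ≈ 21992.1 → 21992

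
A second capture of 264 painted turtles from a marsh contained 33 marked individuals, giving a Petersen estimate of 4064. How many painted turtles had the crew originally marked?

M = 508

From N = M·C/R: M = N·R / C = 4064·33 / 264 = 134112 / 264 = 508.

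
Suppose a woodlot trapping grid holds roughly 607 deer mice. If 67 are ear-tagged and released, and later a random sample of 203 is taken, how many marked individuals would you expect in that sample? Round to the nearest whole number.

Expected recaptures E[R] = M·C / N.
E[R] = 67 × 203 / 607 = 13601 / 607 ≈ 22.4 → 22

expected recaptures ≈ 22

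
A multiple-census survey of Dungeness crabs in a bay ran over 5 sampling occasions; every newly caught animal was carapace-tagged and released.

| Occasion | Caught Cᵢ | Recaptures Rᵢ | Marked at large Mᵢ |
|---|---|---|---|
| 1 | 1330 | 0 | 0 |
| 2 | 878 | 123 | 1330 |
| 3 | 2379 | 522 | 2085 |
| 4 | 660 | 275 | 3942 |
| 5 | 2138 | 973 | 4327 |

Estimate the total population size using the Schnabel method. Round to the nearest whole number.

N ≈ 9499

Σ MᵢCᵢ = 0·1330 + 1330·878 + 2085·2379 + 3942·660 + 4327·2138 = 0 + 1167740 + 4960215 + 2601720 + 9251126 = 17980801
Σ Rᵢ = 0 + 123 + 522 + 275 + 973 = 1893
N̂ = 17980801 / 1893 ≈ 9498.6 → 9499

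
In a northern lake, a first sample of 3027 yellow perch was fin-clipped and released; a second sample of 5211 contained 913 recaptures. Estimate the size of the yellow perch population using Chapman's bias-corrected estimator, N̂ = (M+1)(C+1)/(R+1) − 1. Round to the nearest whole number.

N ≈ 17,266

N̂ = (3027+1)(5211+1)/(913+1) − 1 = 3028·5212/914 − 1
= 15781936/914 − 1 ≈ 17266.9 − 1 ≈ 17265.9 → 17266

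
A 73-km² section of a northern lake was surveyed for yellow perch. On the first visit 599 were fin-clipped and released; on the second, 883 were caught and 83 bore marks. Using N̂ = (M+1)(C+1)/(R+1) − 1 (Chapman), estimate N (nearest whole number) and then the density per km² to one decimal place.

N̂ = 600·884/84 − 1 = 530400/84 − 1 ≈ 6313.3 → 6313
Density = N̂ / area = 6313 / 73 ≈ 86.48 → 86.5 per km²

density ≈ 86.5 yellow perch per km²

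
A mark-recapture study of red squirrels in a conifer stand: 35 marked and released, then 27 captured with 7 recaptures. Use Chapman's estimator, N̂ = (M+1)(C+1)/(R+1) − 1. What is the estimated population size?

N̂ = (35+1)(27+1)/(7+1) − 1 = 36·28/8 − 1
= 1008/8 − 1 = 126 − 1 = 125

N = 125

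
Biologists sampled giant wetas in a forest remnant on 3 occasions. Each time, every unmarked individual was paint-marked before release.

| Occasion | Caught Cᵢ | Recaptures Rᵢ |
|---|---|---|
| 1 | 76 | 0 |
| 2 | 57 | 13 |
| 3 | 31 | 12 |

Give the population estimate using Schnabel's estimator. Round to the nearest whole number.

Marked at large before each occasion: Mᵢ = Σⱼ<ᵢ (Cⱼ − Rⱼ) → M1=0, M2=76, M3=120
Σ MᵢCᵢ = 0·76 + 76·57 + 120·31 = 0 + 4332 + 3720 = 8052
Σ Rᵢ = 0 + 13 + 12 = 25
N̂ = 8052 / 25 ≈ 322.1 → 322

N ≈ 322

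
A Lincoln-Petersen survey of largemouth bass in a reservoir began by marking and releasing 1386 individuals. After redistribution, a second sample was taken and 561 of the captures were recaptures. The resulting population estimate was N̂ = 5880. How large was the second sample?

From N = M·C/R: C = N·R / M = 5880·561 / 1386 = 3298680 / 1386 = 2380.

C = 2380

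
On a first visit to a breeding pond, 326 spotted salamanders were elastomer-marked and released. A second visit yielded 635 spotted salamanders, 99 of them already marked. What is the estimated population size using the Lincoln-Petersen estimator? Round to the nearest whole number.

N ≈ 2091

N = (326 × 635) / 99 = 207010 / 99 ≈ 2091.0 → 2091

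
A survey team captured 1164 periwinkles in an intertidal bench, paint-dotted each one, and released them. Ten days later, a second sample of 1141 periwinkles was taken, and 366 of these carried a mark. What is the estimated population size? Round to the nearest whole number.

If marked individuals mix randomly, R/C ≈ M/N, giving N ≈ M·C/R.
N = (1164 × 1141) / 366 = 1328124 / 366 ≈ 3628.8 → 3629

N ≈ 3629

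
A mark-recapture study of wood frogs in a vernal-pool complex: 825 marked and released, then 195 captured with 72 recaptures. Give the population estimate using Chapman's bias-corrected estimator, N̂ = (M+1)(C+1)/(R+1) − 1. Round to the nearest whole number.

N̂ = (825+1)(195+1)/(72+1) − 1 = 826·196/73 − 1
= 161896/73 − 1 ≈ 2217.8 − 1 ≈ 2216.8 → 2217

N ≈ 2217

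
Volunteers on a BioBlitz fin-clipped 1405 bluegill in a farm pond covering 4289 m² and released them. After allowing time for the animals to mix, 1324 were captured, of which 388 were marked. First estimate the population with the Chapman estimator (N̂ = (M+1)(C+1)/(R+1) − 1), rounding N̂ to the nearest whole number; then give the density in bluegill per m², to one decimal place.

N̂ = 1406·1325/389 − 1 = 1862950/389 − 1 ≈ 4788.1 → 4788
Density = N̂ / area = 4788 / 4289 ≈ 1.12 → 1.1 per m²

density ≈ 1.1 bluegill per m²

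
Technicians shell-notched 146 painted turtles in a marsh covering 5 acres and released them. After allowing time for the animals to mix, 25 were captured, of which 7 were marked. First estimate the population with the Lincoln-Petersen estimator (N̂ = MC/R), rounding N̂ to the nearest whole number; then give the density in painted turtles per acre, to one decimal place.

N̂ = 146·25/7 = 3650/7 ≈ 521.4 → 521
Density = N̂ / area = 521 / 5 ≈ 104.20 → 104.2 per acre

density ≈ 104.2 painted turtles per acre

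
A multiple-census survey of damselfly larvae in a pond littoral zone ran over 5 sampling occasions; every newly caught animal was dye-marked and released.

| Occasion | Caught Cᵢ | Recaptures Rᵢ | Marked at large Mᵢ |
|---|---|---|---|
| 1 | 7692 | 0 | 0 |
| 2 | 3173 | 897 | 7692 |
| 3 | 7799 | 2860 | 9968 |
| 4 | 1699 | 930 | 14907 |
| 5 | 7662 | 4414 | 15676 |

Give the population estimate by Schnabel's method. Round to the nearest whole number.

Σ MᵢCᵢ = 0·7692 + 7692·3173 + 9968·7799 + 14907·1699 + 15676·7662 = 0 + 24406716 + 77740432 + 25326993 + 120109512 = 247583653
Σ Rᵢ = 0 + 897 + 2860 + 930 + 4414 = 9101
N̂ = 247583653 / 9101 ≈ 27204.0 → 27204

N ≈ 27,204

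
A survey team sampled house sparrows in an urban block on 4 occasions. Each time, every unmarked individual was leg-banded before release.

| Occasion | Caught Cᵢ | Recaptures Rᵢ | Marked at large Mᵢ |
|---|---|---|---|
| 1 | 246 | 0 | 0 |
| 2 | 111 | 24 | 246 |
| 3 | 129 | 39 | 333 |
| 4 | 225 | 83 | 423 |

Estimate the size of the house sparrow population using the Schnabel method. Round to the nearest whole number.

N ≈ 1133

Σ MᵢCᵢ = 0·246 + 246·111 + 333·129 + 423·225 = 0 + 27306 + 42957 + 95175 = 165438
Σ Rᵢ = 0 + 24 + 39 + 83 = 146
N̂ = 165438 / 146 ≈ 1133.1 → 1133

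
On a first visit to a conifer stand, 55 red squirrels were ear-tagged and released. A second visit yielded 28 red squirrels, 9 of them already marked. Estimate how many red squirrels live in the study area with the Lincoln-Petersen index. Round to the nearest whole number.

N ≈ 171

If marked individuals mix randomly, R/C ≈ M/N, giving N ≈ M·C/R.
N = (55 × 28) / 9 = 1540 / 9 ≈ 171.1 → 171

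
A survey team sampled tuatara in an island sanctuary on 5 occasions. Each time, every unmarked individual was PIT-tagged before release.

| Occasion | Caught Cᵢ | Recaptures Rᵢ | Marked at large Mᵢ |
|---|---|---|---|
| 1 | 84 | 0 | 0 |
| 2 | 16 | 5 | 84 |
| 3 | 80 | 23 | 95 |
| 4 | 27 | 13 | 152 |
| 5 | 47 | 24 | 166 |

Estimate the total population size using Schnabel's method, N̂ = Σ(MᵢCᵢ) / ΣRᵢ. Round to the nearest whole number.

Σ MᵢCᵢ = 0·84 + 84·16 + 95·80 + 152·27 + 166·47 = 0 + 1344 + 7600 + 4104 + 7802 = 20850
Σ Rᵢ = 0 + 5 + 23 + 13 + 24 = 65
N̂ = 20850 / 65 ≈ 320.8 → 321

N ≈ 321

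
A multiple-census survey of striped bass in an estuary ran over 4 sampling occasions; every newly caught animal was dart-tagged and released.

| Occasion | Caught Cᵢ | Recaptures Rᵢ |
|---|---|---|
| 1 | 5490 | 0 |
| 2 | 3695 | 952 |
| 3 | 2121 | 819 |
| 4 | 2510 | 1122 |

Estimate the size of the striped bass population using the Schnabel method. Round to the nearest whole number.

N ≈ 21,321

Marked at large before each occasion: Mᵢ = Σⱼ<ᵢ (Cⱼ − Rⱼ) → M1=0, M2=5490, M3=8233, M4=9535
Σ MᵢCᵢ = 0·5490 + 5490·3695 + 8233·2121 + 9535·2510 = 0 + 20285550 + 17462193 + 23932850 = 61680593
Σ Rᵢ = 0 + 952 + 819 + 1122 = 2893
N̂ = 61680593 / 2893 ≈ 21320.6 → 21321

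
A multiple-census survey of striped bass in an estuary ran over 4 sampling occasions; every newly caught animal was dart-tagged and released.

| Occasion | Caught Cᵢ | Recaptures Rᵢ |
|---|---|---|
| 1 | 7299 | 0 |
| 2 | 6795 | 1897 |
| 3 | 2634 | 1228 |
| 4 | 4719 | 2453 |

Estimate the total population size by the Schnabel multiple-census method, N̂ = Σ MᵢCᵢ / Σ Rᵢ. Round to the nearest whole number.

N ≈ 26,159

Marked at large before each occasion: Mᵢ = Σⱼ<ᵢ (Cⱼ − Rⱼ) → M1=0, M2=7299, M3=12197, M4=13603
Σ MᵢCᵢ = 0·7299 + 7299·6795 + 12197·2634 + 13603·4719 = 0 + 49596705 + 32126898 + 64192557 = 145916160
Σ Rᵢ = 0 + 1897 + 1228 + 2453 = 5578
N̂ = 145916160 / 5578 ≈ 26159.2 → 26159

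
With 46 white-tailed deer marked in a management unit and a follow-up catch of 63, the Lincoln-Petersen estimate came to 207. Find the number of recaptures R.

R = 14

From N = M·C/R: R = M·C / N = 46·63 / 207 = 2898 / 207 = 14.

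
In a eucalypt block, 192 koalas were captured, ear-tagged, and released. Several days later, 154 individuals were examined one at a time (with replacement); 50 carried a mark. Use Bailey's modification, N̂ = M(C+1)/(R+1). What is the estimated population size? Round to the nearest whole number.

N ≈ 584

N̂ = 192·(154+1)/(50+1) = 192·155/51 = 29760/51 ≈ 583.5 → 584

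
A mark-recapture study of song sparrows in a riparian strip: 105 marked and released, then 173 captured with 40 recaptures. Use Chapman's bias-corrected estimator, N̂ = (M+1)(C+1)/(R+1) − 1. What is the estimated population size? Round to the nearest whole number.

N ≈ 449

N̂ = (105+1)(173+1)/(40+1) − 1 = 106·174/41 − 1
= 18444/41 − 1 ≈ 449.9 − 1 ≈ 448.9 → 449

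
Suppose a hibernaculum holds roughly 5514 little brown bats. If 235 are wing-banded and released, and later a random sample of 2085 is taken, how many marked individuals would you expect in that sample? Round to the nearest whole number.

Expected recaptures E[R] = M·C / N.
E[R] = 235 × 2085 / 5514 = 489975 / 5514 ≈ 88.9 → 89

expected recaptures ≈ 89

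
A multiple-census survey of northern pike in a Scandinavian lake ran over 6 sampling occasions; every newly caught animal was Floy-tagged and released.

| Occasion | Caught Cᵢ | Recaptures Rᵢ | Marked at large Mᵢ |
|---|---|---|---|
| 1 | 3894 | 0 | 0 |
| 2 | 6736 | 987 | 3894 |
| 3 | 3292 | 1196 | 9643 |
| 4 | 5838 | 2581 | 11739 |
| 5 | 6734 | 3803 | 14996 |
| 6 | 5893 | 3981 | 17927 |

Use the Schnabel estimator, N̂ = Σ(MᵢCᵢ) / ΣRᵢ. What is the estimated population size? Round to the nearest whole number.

N ≈ 26,549

Σ MᵢCᵢ = 0·3894 + 3894·6736 + 9643·3292 + 11739·5838 + 14996·6734 + 17927·5893 = 0 + 26229984 + 31744756 + 68532282 + 100983064 + 105643811 = 333133897
Σ Rᵢ = 0 + 987 + 1196 + 2581 + 3803 + 3981 = 12548
N̂ = 333133897 / 12548 ≈ 26548.8 → 26549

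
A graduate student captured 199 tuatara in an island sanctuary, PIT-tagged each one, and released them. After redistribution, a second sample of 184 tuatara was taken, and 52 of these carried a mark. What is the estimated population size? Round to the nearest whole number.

The marked fraction in the recapture sample should equal the marked fraction in the population: 52/184 = 199/N.
N = (199 × 184) / 52 = 36616 / 52 ≈ 704.2 → 704

N ≈ 704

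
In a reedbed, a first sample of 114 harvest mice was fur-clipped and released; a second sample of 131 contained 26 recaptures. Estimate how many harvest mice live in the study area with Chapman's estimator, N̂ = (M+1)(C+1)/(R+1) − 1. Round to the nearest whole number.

N̂ = (114+1)(131+1)/(26+1) − 1 = 115·132/27 − 1
= 15180/27 − 1 ≈ 562.2 − 1 ≈ 561.2 → 561

N ≈ 561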